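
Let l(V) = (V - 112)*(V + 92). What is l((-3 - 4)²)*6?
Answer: -53298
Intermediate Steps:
l(V) = (-112 + V)*(92 + V)
l((-3 - 4)²)*6 = (-10304 + ((-3 - 4)²)² - 20*(-3 - 4)²)*6 = (-10304 + ((-7)²)² - 20*(-7)²)*6 = (-10304 + 49² - 20*49)*6 = (-10304 + 2401 - 980)*6 = -8883*6 = -53298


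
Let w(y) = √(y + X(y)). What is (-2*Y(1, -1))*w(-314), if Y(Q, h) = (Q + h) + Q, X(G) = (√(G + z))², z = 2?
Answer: -2*I*√626 ≈ -50.04*I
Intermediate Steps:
X(G) = 2 + G (X(G) = (√(G + 2))² = (√(2 + G))² = 2 + G)
Y(Q, h) = h + 2*Q
w(y) = √(2 + 2*y) (w(y) = √(y + (2 + y)) = √(2 + 2*y))
(-2*Y(1, -1))*w(-314) = (-2*(-1 + 2*1))*√(2 + 2*(-314)) = (-2*(-1 + 2))*√(2 - 628) = (-2*1)*√(-626) = -2*I*√626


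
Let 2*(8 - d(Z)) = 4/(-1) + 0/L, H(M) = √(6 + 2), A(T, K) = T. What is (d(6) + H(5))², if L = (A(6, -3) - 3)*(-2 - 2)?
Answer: 108 + 40*√2 ≈ 164.57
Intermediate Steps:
H(M) = 2*√2 (H(M) = √8 = 2*√2)
L = -12 (L = (6 - 3)*(-2 - 2) = 3*(-4) = -12)
d(Z) = 10 (d(Z) = 8 - (4/(-1) + 0/(-12))/2 = 8 - (4*(-1) + 0*(-1/12))/2 = 8 - (-4 + 0)/2 = 8 - ½*(-4) = 8 + 2 = 10)
(d(6) + H(5))² = (10 + 2*√2)²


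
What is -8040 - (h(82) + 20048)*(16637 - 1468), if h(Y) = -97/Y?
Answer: -24936053071/82 ≈ -3.0410e+8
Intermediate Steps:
-8040 - (h(82) + 20048)*(16637 - 1468) = -8040 - (-97/82 + 20048)*(16637 - 1468) = -8040 - (-97*1/82 + 20048)*15169 = -8040 - (-97/82 + 20048)*15169 = -8040 - 1643839*15169/82 = -8040 - 1*24935393791/82 = -8040 - 24935393791/82 = -24936053071/82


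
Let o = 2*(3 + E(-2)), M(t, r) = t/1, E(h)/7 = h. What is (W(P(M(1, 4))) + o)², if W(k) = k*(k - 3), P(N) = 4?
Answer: 324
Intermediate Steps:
E(h) = 7*h
M(t, r) = t (M(t, r) = t*1 = t)
o = -22 (o = 2*(3 + 7*(-2)) = 2*(3 - 14) = 2*(-11) = -22)
W(k) = k*(-3 + k)
(W(P(M(1, 4))) + o)² = (4*(-3 + 4) - 22)² = (4*1 - 22)² = (4 - 22)² = (-18)² = 324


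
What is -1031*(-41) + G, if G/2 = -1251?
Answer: 39769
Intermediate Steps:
G = -2502 (G = 2*(-1251) = -2502)
-1031*(-41) + G = -1031*(-41) - 2502 = 42271 - 2502 = 39769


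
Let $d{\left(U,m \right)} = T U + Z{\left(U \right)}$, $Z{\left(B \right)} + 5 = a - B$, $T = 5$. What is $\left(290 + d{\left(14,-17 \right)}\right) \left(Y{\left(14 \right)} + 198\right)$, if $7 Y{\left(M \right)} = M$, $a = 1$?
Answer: $68400$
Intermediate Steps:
$Y{\left(M \right)} = \frac{M}{7}$
$Z{\left(B \right)} = -4 - B$ ($Z{\left(B \right)} = -5 - \left(-1 + B\right) = -4 - B$)
$d{\left(U,m \right)} = -4 + 4 U$ ($d{\left(U,m \right)} = 5 U - \left(4 + U\right) = -4 + 4 U$)
$\left(290 + d{\left(14,-17 \right)}\right) \left(Y{\left(14 \right)} + 198\right) = \left(290 + \left(-4 + 4 \cdot 14\right)\right) \left(\frac{1}{7} \cdot 14 + 198\right) = \left(290 + \left(-4 + 56\right)\right) \left(2 + 198\right) = \left(290 + 52\right) 200 = 342 \cdot 200 = 68400$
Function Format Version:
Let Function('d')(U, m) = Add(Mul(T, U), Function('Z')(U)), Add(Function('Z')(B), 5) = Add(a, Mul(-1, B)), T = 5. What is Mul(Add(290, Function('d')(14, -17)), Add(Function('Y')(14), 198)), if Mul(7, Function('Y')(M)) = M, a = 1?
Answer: 68400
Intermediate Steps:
Function('Y')(M) = Mul(Rational(1, 7), M)
Function('Z')(B) = Add(-4, Mul(-1, B)) (Function('Z')(B) = Add(-5, Add(1, Mul(-1, B))) = Add(-4, Mul(-1, B)))
Function('d')(U, m) = Add(-4, Mul(4, U)) (Function('d')(U, m) = Add(Mul(5, U), Add(-4, Mul(-1, U))) = Add(-4, Mul(4, U)))
Mul(Add(290, Function('d')(14, -17)), Add(Function('Y')(14), 198)) = Mul(Add(290, Add(-4, Mul(4, 14))), Add(Mul(Rational(1, 7), 14), 198)) = Mul(Add(290, Add(-4, 56)), Add(2, 198)) = Mul(Add(290, 52), 200) = Mul(342, 200) = 68400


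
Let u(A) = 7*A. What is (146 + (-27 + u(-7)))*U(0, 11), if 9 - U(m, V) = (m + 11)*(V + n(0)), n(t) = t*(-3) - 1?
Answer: -7070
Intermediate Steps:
n(t) = -1 - 3*t (n(t) = -3*t - 1 = -1 - 3*t)
U(m, V) = 9 - (-1 + V)*(11 + m) (U(m, V) = 9 - (m + 11)*(V + (-1 - 3*0)) = 9 - (11 + m)*(V + (-1 + 0)) = 9 - (11 + m)*(V - 1) = 9 - (11 + m)*(-1 + V) = 9 - (-1 + V)*(11 + m))
(146 + (-27 + u(-7)))*U(0, 11) = (146 + (-27 + 7*(-7)))*(20 + 0 - 11*11 - 1*11*0) = (146 + (-27 - 49))*(20 + 0 - 121 + 0) = (146 - 76)*(-101) = 70*(-101) = -7070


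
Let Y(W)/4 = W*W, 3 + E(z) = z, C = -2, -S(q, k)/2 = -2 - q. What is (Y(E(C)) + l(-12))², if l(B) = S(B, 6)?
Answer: 6400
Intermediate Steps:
S(q, k) = 4 + 2*q (S(q, k) = -2*(-2 - q) = 4 + 2*q)
l(B) = 4 + 2*B
E(z) = -3 + z
Y(W) = 4*W² (Y(W) = 4*(W*W) = 4*W²)
(Y(E(C)) + l(-12))² = (4*(-3 - 2)² + (4 + 2*(-12)))² = (4*(-5)² + (4 - 24))² = (4*25 - 20)² = (100 - 20)² = 80² = 6400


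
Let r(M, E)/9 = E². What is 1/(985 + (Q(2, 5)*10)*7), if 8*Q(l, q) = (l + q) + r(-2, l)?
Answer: 4/5445 ≈ 0.00073462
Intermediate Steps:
r(M, E) = 9*E²
Q(l, q) = l/8 + q/8 + 9*l²/8 (Q(l, q) = ((l + q) + 9*l²)/8 = (l + q + 9*l²)/8 = l/8 + q/8 + 9*l²/8)
1/(985 + (Q(2, 5)*10)*7) = 1/(985 + (((⅛)*2 + (⅛)*5 + (9/8)*2²)*10)*7) = 1/(985 + ((¼ + 5/8 + (9/8)*4)*10)*7) = 1/(985 + ((¼ + 5/8 + 9/2)*10)*7) = 1/(985 + ((43/8)*10)*7) = 1/(985 + (215/4)*7) = 1/(985 + 1505/4) = 1/(5445/4) = 4/5445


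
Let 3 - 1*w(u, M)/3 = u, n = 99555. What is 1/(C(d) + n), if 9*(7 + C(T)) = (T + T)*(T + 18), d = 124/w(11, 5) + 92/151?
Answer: 3693762/367656332485 ≈ 1.0047e-5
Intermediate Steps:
w(u, M) = 9 - 3*u
d = -4129/906 (d = 124/(9 - 3*11) + 92/151 = 124/(9 - 33) + 92*(1/151) = 124/(-24) + 92/151 = 124*(-1/24) + 92/151 = -31/6 + 92/151 = -4129/906 ≈ -4.5574)
C(T) = -7 + 2*T*(18 + T)/9 (C(T) = -7 + ((T + T)*(T + 18))/9 = -7 + ((2*T)*(18 + T))/9 = -7 + (2*T*(18 + T))/9 = -7 + 2*T*(18 + T)/9)
1/(C(d) + n) = 1/((-7 + 4*(-4129/906) + 2*(-4129/906)²/9) + 99555) = 1/((-7 - 8258/453 + (2/9)*(17048641/820836)) + 99555) = 1/((-7 - 8258/453 + 17048641/3693762) + 99555) = 1/(-76143425/3693762 + 99555) = 1/(367656332485/3693762) = 3693762/367656332485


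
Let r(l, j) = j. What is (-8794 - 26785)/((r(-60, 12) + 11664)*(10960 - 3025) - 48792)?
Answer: -35579/92600268 ≈ -0.00038422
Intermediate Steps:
(-8794 - 26785)/((r(-60, 12) + 11664)*(10960 - 3025) - 48792) = (-8794 - 26785)/((12 + 11664)*(10960 - 3025) - 48792) = -35579/(11676*7935 - 48792) = -35579/(92649060 - 48792) = -35579/92600268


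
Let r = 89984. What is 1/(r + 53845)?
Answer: 1/143829 ≈ 6.9527e-6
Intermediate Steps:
1/(r + 53845) = 1/(89984 + 53845) = 1/143829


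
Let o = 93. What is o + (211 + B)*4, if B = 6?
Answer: 961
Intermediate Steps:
o + (211 + B)*4 = 93 + (211 + 6)*4 = 93 + 217*4 = 93 + 868 = 961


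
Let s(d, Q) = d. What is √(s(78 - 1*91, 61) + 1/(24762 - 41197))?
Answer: 2*I*√877859090/16435 ≈ 3.6056*I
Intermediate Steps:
√(s(78 - 1*91, 61) + 1/(24762 - 41197)) = √((78 - 1*91) + 1/(24762 - 41197)) = √((78 - 91) + 1/(-16435)) = √(-13 - 1/16435) = √(-213656/16435) = 2*I*√877859090/16435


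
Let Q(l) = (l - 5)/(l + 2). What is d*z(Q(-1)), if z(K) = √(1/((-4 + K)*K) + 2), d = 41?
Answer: 451*√15/30 ≈ 58.224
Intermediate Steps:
Q(l) = (-5 + l)/(2 + l)
z(K) = √(2 + 1/(K*(-4 + K))) (z(K) = √(1/(K*(-4 + K)) + 2) = √(2 + 1/(K*(-4 + K))))
d*z(Q(-1)) = 41*√((1 - 8*(-5 - 1)/(2 - 1) + 2*((-5 - 1)/(2 - 1))²)/((((-5 - 1)/(2 - 1)))*(-4 + (-5 - 1)/(2 - 1)))) = 41*√((1 - 8*(-6)/1 + 2*(-6/1)²)/(((-6/1))*(-4 - 6/1))) = 41*√((1 - 8*(-6) + 2*(1*(-6))²)/(((1*(-6)))*(-4 + 1*(-6)))) = 41*√((1 - 8*(-6) + 2*(-6)²)/((-6)*(-4 - 6))) = 41*√(-⅙*(1 + 48 + 2*36)/(-10)) = 41*√(-⅙*(-⅒)*(1 + 48 + 72)) = 41*√(-⅙*(-⅒)*121) = 41*√(121/60) = 41*(11*√15/30) = 451*√15/30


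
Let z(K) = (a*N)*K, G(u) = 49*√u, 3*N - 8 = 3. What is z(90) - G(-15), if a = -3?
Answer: -990 - 49*I*√15 ≈ -990.0 - 189.78*I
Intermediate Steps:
N = 11/3 (N = 8/3 + (⅓)*3 = 8/3 + 1 = 11/3 ≈ 3.6667)
z(K) = -11*K (z(K) = (-3*11/3)*K = -11*K)
z(90) - G(-15) = -11*90 - 49*√(-15) = -990 - 49*I*√15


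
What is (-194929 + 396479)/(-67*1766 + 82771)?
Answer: -201550/35551 ≈ -5.6693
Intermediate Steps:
(-194929 + 396479)/(-67*1766 + 82771) = 201550/(-118322 + 82771) = 201550/(-35551) = 201550*(-1/35551) = -201550/35551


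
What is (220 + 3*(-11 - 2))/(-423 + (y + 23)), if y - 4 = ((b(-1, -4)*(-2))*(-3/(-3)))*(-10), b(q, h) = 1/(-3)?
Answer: -543/1208 ≈ -0.44950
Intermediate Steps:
b(q, h) = -⅓
y = -8/3 (y = 4 + ((-⅓*(-2))*(-3/(-3)))*(-10) = 4 + (2*(-3*(-⅓))/3)*(-10) = 4 + ((⅔)*1)*(-10) = 4 + (⅔)*(-10) = 4 - 20/3 = -8/3 ≈ -2.6667)
(220 + 3*(-11 - 2))/(-423 + (y + 23)) = (220 + 3*(-11 - 2))/(-423 + (-8/3 + 23)) = (220 + 3*(-13))/(-423 + 61/3) = (220 - 39)/(-1208/3) = 181*(-3/1208) = -543/1208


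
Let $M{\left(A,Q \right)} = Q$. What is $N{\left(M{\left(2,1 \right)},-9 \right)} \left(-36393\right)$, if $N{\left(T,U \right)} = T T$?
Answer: $-36393$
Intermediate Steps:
$N{\left(T,U \right)} = T^{2}$
$N{\left(M{\left(2,1 \right)},-9 \right)} \left(-36393\right) = 1^{2} \left(-36393\right) = 1 \left(-36393\right) = -36393$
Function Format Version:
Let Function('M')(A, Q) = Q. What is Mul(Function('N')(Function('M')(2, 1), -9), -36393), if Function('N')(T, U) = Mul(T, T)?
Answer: -36393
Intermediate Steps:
Function('N')(T, U) = Pow(T, 2)
Mul(Function('N')(Function('M')(2, 1), -9), -36393) = Mul(Pow(1, 2), -36393) = Mul(1, -36393) = -36393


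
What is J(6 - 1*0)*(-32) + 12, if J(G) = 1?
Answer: -20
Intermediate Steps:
J(6 - 1*0)*(-32) + 12 = 1*(-32) + 12 = -32 + 12 = -20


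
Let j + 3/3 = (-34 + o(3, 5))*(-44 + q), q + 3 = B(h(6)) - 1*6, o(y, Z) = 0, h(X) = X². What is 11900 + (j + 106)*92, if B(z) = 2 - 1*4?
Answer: 193600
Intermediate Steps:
B(z) = -2 (B(z) = 2 - 4 = -2)
q = -11 (q = -3 + (-2 - 1*6) = -3 + (-2 - 6) = -3 - 8 = -11)
j = 1869 (j = -1 + (-34 + 0)*(-44 - 11) = -1 - 34*(-55) = -1 + 1870 = 1869)
11900 + (j + 106)*92 = 11900 + (1869 + 106)*92 = 11900 + 1975*92 = 11900 + 181700 = 193600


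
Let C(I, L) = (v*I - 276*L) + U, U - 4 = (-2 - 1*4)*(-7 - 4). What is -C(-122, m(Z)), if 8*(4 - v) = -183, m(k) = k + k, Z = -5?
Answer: 1795/4 ≈ 448.75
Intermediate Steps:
m(k) = 2*k
U = 70 (U = 4 + (-2 - 1*4)*(-7 - 4) = 4 + (-2 - 4)*(-11) = 4 - 6*(-11) = 4 + 66 = 70)
v = 215/8 (v = 4 - ⅛*(-183) = 4 + 183/8 = 215/8 ≈ 26.875)
C(I, L) = 70 - 276*L + 215*I/8 (C(I, L) = (215*I/8 - 276*L) + 70 = (-276*L + 215*I/8) + 70 = 70 - 276*L + 215*I/8)
-C(-122, m(Z)) = -(70 - 552*(-5) + (215/8)*(-122)) = -(70 - 276*(-10) - 13115/4) = -(70 + 2760 - 13115/4) = -1*(-1795/4) = 1795/4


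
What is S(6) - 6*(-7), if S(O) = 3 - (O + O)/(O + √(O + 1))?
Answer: 1233/29 + 12*√7/29 ≈ 43.612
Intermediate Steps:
S(O) = 3 - 2*O/(O + √(1 + O))
S(6) - 6*(-7) = (6 + 3*√(1 + 6))/(6 + √(1 + 6)) - 6*(-7) = (6 + 3*√7)/(6 + √7) + 42 = 42 + (6 + 3*√7)/(6 + √7)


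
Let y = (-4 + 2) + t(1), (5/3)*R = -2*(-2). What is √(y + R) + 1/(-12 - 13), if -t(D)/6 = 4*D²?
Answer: -1/25 + I*√590/5 ≈ -0.04 + 4.858*I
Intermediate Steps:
t(D) = -24*D²
R = 12/5 (R = 3*(-2*(-2))/5 = (⅗)*4 = 12/5 ≈ 2.4000)
y = -26 (y = (-4 + 2) - 24*1² = -2 - 24*1 = -2 - 24 = -26)
√(y + R) + 1/(-12 - 13) = √(-26 + 12/5) + 1/(-12 - 13) = √(-118/5) + 1/(-25) = I*√590/5 - 1/25*1 = I*√590/5 - 1/25 = -1/25 + I*√590/5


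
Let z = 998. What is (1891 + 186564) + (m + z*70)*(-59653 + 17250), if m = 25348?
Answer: -4036916369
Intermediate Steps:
(1891 + 186564) + (m + z*70)*(-59653 + 17250) = (1891 + 186564) + (25348 + 998*70)*(-59653 + 17250) = 188455 + (25348 + 69860)*(-42403) = 188455 + 95208*(-42403) = 188455 - 4037104824 = -4036916369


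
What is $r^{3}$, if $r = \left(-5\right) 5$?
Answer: $-15625$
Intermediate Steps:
$r = -25$
$r^{3} = \left(-25\right)^{3} = -15625$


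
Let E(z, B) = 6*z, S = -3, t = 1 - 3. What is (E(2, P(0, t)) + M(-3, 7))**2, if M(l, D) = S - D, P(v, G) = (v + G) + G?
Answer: 4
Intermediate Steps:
t = -2
P(v, G) = v + 2*G (P(v, G) = (G + v) + G = v + 2*G)
M(l, D) = -3 - D
(E(2, P(0, t)) + M(-3, 7))**2 = (6*2 + (-3 - 1*7))**2 = (12 + (-3 - 7))**2 = (12 - 10)**2 = 2**2 = 4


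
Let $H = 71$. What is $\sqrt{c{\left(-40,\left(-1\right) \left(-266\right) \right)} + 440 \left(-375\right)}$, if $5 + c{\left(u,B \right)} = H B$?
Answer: $i \sqrt{146119} \approx 382.26 i$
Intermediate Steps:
$c{\left(u,B \right)} = -5 + 71 B$
$\sqrt{c{\left(-40,\left(-1\right) \left(-266\right) \right)} + 440 \left(-375\right)} = \sqrt{\left(-5 + 71 \left(\left(-1\right) \left(-266\right)\right)\right) + 440 \left(-375\right)} = \sqrt{\left(-5 + 71 \cdot 266\right) - 165000} = \sqrt{\left(-5 + 18886\right) - 165000} = \sqrt{18881 - 165000} = \sqrt{-146119} = i \sqrt{146119}$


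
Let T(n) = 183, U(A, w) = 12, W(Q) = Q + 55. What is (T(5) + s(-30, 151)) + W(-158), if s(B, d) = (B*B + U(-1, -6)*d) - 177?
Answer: 2615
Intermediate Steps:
W(Q) = 55 + Q
s(B, d) = -177 + B**2 + 12*d (s(B, d) = (B*B + 12*d) - 177 = (B**2 + 12*d) - 177 = -177 + B**2 + 12*d)
(T(5) + s(-30, 151)) + W(-158) = (183 + (-177 + (-30)**2 + 12*151)) + (55 - 158) = (183 + (-177 + 900 + 1812)) - 103 = (183 + 2535) - 103 = 2718 - 103 = 2615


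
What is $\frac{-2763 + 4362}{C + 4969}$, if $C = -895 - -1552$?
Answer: $\frac{1599}{5626} \approx 0.28422$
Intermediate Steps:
$C = 657$ ($C = -895 + 1552 = 657$)
$\frac{-2763 + 4362}{C + 4969} = \frac{-2763 + 4362}{657 + 4969} = \frac{1599}{5626}$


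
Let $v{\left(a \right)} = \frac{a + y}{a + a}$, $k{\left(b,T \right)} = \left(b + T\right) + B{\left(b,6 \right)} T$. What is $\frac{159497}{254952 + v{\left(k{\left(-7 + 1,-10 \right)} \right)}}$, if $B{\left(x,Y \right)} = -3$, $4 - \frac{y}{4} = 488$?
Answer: $\frac{2232958}{3568367} \approx 0.62576$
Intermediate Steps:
$y = -1936$ ($y = 16 - 1952 = -1936$)
$k{\left(b,T \right)} = b - 2 T$ ($k{\left(b,T \right)} = \left(b + T\right) - 3 T = \left(T + b\right) - 3 T = b - 2 T$)
$v{\left(a \right)} = \frac{-1936 + a}{2 a}$ ($v{\left(a \right)} = \frac{a - 1936}{a + a} = \frac{-1936 + a}{2 a}$)
$\frac{159497}{254952 + v{\left(k{\left(-7 + 1,-10 \right)} \right)}} = \frac{159497}{254952 + \frac{-1936 + \left(\left(-7 + 1\right) - -20\right)}{2 \left(\left(-7 + 1\right) - -20\right)}} = \frac{159497}{254952 + \frac{-1936 + \left(-6 + 20\right)}{2 \left(-6 + 20\right)}} = \frac{159497}{254952 + \frac{-1936 + 14}{2 \cdot 14}} = \frac{159497}{254952 + \frac{1}{2} \cdot \frac{1}{14} \left(-1922\right)} = \frac{159497}{254952 - \frac{961}{14}} = \frac{159497}{\frac{3568367}{14}} = 159497 \cdot \frac{14}{3568367} = \frac{2232958}{3568367}$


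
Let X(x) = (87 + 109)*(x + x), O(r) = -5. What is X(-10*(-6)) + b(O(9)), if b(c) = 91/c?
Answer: 117509/5 ≈ 23502.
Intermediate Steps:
X(x) = 392*x (X(x) = 196*(2*x) = 392*x)
X(-10*(-6)) + b(O(9)) = 392*(-10*(-6)) + 91/(-5) = 392*60 + 91*(-⅕) = 23520 - 91/5 = 117509/5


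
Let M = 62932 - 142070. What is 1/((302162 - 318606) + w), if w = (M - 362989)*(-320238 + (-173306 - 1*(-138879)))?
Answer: 1/156806956011 ≈ 6.3773e-12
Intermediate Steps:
M = -79138
w = 156806972455 (w = (-79138 - 362989)*(-320238 + (-173306 - 1*(-138879))) = -442127*(-320238 + (-173306 + 138879)) = -442127*(-320238 - 34427) = -442127*(-354665) = 156806972455)
1/((302162 - 318606) + w) = 1/((302162 - 318606) + 156806972455) = 1/(-16444 + 156806972455) = 1/156806956011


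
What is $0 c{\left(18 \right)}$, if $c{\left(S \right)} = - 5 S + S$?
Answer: $0$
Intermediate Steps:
$c{\left(S \right)} = - 4 S$
$0 c{\left(18 \right)} = 0 \left(\left(-4\right) 18\right) = 0 \left(-72\right) = 0$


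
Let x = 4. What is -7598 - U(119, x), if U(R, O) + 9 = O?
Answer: -7593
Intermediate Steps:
U(R, O) = -9 + O
-7598 - U(119, x) = -7598 - (-9 + 4) = -7598 - 1*(-5) = -7598 + 5 = -7593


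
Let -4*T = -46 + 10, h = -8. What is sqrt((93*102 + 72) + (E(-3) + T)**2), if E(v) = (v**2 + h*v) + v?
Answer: 3*sqrt(1231) ≈ 105.26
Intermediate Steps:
T = 9 (T = -(-46 + 10)/4 = -1/4*(-36) = 9)
E(v) = v**2 - 7*v (E(v) = (v**2 - 8*v) + v = v**2 - 7*v)
sqrt((93*102 + 72) + (E(-3) + T)**2) = sqrt((93*102 + 72) + (-3*(-7 - 3) + 9)**2) = sqrt((9486 + 72) + (-3*(-10) + 9)**2) = sqrt(9558 + (30 + 9)**2) = sqrt(9558 + 39**2) = sqrt(9558 + 1521) = sqrt(11079) = 3*sqrt(1231)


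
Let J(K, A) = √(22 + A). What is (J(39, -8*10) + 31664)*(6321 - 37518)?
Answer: -987821808 - 31197*I*√58 ≈ -9.8782e+8 - 2.3759e+5*I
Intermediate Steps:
(J(39, -8*10) + 31664)*(6321 - 37518) = (√(22 - 8*10) + 31664)*(6321 - 37518) = (√(22 - 80) + 31664)*(-31197) = (√(-58) + 31664)*(-31197) = (I*√58 + 31664)*(-31197) = (31664 + I*√58)*(-31197) = -987821808 - 31197*I*√58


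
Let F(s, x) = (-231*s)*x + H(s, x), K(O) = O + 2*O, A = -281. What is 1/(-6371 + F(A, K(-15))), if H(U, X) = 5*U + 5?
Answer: -1/2928766 ≈ -3.4144e-7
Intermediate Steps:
H(U, X) = 5 + 5*U
K(O) = 3*O
F(s, x) = 5 + 5*s - 231*s*x (F(s, x) = (-231*s)*x + (5 + 5*s) = -231*s*x + (5 + 5*s) = 5 + 5*s - 231*s*x)
1/(-6371 + F(A, K(-15))) = 1/(-6371 + (5 + 5*(-281) - 231*(-281)*3*(-15))) = 1/(-6371 + (5 - 1405 - 231*(-281)*(-45))) = 1/(-6371 + (5 - 1405 - 2920995)) = 1/(-6371 - 2922395) = 1/(-2928766) = -1/2928766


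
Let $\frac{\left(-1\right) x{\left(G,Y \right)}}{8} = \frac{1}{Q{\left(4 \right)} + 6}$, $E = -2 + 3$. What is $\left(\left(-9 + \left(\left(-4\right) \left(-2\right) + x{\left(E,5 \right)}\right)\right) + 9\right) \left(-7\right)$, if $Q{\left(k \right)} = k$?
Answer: $- \frac{252}{5} \approx -50.4$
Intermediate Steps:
$E = 1$
$x{\left(G,Y \right)} = - \frac{4}{5}$ ($x{\left(G,Y \right)} = - \frac{8}{4 + 6} = - \frac{8}{10} = \left(-8\right) \frac{1}{10} = - \frac{4}{5}$)
$\left(\left(-9 + \left(\left(-4\right) \left(-2\right) + x{\left(E,5 \right)}\right)\right) + 9\right) \left(-7\right) = \left(\left(-9 - - \frac{36}{5}\right) + 9\right) \left(-7\right) = \left(\left(-9 + \left(8 - \frac{4}{5}\right)\right) + 9\right) \left(-7\right) = \left(\left(-9 + \frac{36}{5}\right) + 9\right) \left(-7\right) = \left(- \frac{9}{5} + 9\right) \left(-7\right) = \frac{36}{5} \left(-7\right) = - \frac{252}{5}$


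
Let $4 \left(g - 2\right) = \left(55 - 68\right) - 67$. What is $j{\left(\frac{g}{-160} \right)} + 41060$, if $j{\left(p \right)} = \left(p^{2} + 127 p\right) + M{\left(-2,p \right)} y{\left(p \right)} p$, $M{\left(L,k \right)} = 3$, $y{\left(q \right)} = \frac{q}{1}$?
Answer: $\frac{65718941}{1600} \approx 41074.0$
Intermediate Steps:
$y{\left(q \right)} = q$ ($y{\left(q \right)} = q 1 = q$)
$g = -18$ ($g = 2 + \frac{\left(55 - 68\right) - 67}{4} = 2 + \frac{-13 - 67}{4} = 2 + \frac{1}{4} \left(-80\right) = 2 - 20 = -18$)
$j{\left(p \right)} = 4 p^{2} + 127 p$ ($j{\left(p \right)} = \left(p^{2} + 127 p\right) + 3 p p = \left(p^{2} + 127 p\right) + 3 p^{2} = 4 p^{2} + 127 p$)
$j{\left(\frac{g}{-160} \right)} + 41060 = - \frac{18}{-160} \left(127 + 4 \left(- \frac{18}{-160}\right)\right) + 41060 = \left(-18\right) \left(- \frac{1}{160}\right) \left(127 + 4 \left(\left(-18\right) \left(- \frac{1}{160}\right)\right)\right) + 41060 = \frac{9 \left(127 + 4 \cdot \frac{9}{80}\right)}{80} + 41060 = \frac{9 \left(127 + \frac{9}{20}\right)}{80} + 41060 = \frac{9}{80} \cdot \frac{2549}{20} + 41060 = \frac{22941}{1600} + 41060 = \frac{65718941}{1600}$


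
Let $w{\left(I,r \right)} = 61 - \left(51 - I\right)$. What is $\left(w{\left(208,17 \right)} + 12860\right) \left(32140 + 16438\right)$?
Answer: $635303084$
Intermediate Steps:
$w{\left(I,r \right)} = 10 + I$ ($w{\left(I,r \right)} = 61 + \left(-51 + I\right) = 10 + I$)
$\left(w{\left(208,17 \right)} + 12860\right) \left(32140 + 16438\right) = \left(\left(10 + 208\right) + 12860\right) \left(32140 + 16438\right) = \left(218 + 12860\right) 48578 = 13078 \cdot 48578 = 635303084$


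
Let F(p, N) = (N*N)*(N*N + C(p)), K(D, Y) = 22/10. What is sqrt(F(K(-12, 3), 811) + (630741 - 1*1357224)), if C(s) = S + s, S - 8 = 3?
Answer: 2*sqrt(2703780432970)/5 ≈ 6.5773e+5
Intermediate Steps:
S = 11 (S = 8 + 3 = 11)
K(D, Y) = 11/5 (K(D, Y) = 22*(1/10) = 11/5)
C(s) = 11 + s
F(p, N) = N**2*(11 + p + N**2) (F(p, N) = (N*N)*(N*N + (11 + p)) = N**2*(N**2 + (11 + p)) = N**2*(11 + p + N**2))
sqrt(F(K(-12, 3), 811) + (630741 - 1*1357224)) = sqrt(811**2*(11 + 11/5 + 811**2) + (630741 - 1*1357224)) = sqrt(657721*(11 + 11/5 + 657721) + (630741 - 1357224)) = sqrt(657721*(3288671/5) - 726483) = sqrt(2163027978791/5 - 726483) = sqrt(2163024346376/5) = 2*sqrt(2703780432970)/5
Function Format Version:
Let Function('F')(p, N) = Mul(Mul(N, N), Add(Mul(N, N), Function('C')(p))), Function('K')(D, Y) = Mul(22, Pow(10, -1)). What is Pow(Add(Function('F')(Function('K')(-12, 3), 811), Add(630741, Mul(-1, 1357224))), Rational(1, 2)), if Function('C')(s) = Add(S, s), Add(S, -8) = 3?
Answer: Mul(Rational(2, 5), Pow(2703780432970, Rational(1, 2))) ≈ 6.5773e+5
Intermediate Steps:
S = 11 (S = Add(8, 3) = 11)
Function('K')(D, Y) = Rational(11, 5) (Function('K')(D, Y) = Mul(22, Rational(1, 10)) = Rational(11, 5))
Function('C')(s) = Add(11, s)
Function('F')(p, N) = Mul(Pow(N, 2), Add(11, p, Pow(N, 2))) (Function('F')(p, N) = Mul(Mul(N, N), Add(Mul(N, N), Add(11, p))) = Mul(Pow(N, 2), Add(Pow(N, 2), Add(11, p))) = Mul(Pow(N, 2), Add(11, p, Pow(N, 2))))
Pow(Add(Function('F')(Function('K')(-12, 3), 811), Add(630741, Mul(-1, 1357224))), Rational(1, 2)) = Pow(Add(Mul(Pow(811, 2), Add(11, Rational(11, 5), Pow(811, 2))), Add(630741, Mul(-1, 1357224))), Rational(1, 2)) = Pow(Add(Mul(657721, Add(11, Rational(11, 5), 657721)), Add(630741, -1357224)), Rational(1, 2)) = Pow(Add(Mul(657721, Rational(3288671, 5)), -726483), Rational(1, 2)) = Pow(Add(Rational(2163027978791, 5), -726483), Rational(1, 2)) = Pow(Rational(2163024346376, 5), Rational(1, 2)) = Mul(Rational(2, 5), Pow(2703780432970, Rational(1, 2)))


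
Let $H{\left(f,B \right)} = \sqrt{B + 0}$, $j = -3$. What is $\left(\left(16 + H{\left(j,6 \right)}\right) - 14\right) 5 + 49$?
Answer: $59 + 5 \sqrt{6} \approx 71.247$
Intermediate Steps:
$H{\left(f,B \right)} = \sqrt{B}$
$\left(\left(16 + H{\left(j,6 \right)}\right) - 14\right) 5 + 49 = \left(\left(16 + \sqrt{6}\right) - 14\right) 5 + 49 = \left(2 + \sqrt{6}\right) 5 + 49 = \left(10 + 5 \sqrt{6}\right) + 49 = 59 + 5 \sqrt{6}$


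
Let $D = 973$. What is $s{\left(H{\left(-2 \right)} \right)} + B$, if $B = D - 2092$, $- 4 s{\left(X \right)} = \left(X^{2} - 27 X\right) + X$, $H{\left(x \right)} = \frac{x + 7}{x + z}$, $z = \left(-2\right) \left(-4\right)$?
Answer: $- \frac{160381}{144} \approx -1113.8$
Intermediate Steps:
$z = 8$
$H{\left(x \right)} = \frac{7 + x}{8 + x}$ ($H{\left(x \right)} = \frac{x + 7}{x + 8} = \frac{7 + x}{8 + x}$)
$s{\left(X \right)} = - \frac{X^{2}}{4} + \frac{13 X}{2}$ ($s{\left(X \right)} = - \frac{\left(X^{2} - 27 X\right) + X}{4} = - \frac{X^{2} - 26 X}{4} = - \frac{X^{2}}{4} + \frac{13 X}{2}$)
$B = -1119$ ($B = 973 - 2092 = -1119$)
$s{\left(H{\left(-2 \right)} \right)} + B = \frac{\frac{7 - 2}{8 - 2} \left(26 - \frac{7 - 2}{8 - 2}\right)}{4} - 1119 = \frac{\frac{1}{6} \cdot 5 \left(26 - \frac{1}{6} \cdot 5\right)}{4} - 1119 = \frac{1}{4} \cdot \frac{5}{6} \left(26 - \frac{5}{6}\right) - 1119 = \frac{1}{4} \cdot \frac{5}{6} \cdot \frac{151}{6} - 1119 = \frac{755}{144} - 1119 = - \frac{160381}{144}$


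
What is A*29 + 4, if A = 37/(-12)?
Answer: -1025/12 ≈ -85.417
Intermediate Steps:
A = -37/12 (A = 37*(-1/12) = -37/12 ≈ -3.0833)
A*29 + 4 = -37/12*29 + 4 = -1073/12 + 4 = -1025/12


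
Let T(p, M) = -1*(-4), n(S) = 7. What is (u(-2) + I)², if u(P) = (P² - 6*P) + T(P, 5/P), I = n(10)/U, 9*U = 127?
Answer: 6775609/16129 ≈ 420.09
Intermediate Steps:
U = 127/9 (U = (⅑)*127 = 127/9 ≈ 14.111)
T(p, M) = 4
I = 63/127 (I = 7/(127/9) = 7*(9/127) = 63/127 ≈ 0.49606)
u(P) = 4 + P² - 6*P (u(P) = (P² - 6*P) + 4 = 4 + P² - 6*P)
(u(-2) + I)² = ((4 + (-2)² - 6*(-2)) + 63/127)² = ((4 + 4 + 12) + 63/127)² = (20 + 63/127)² = (2603/127)² = 6775609/16129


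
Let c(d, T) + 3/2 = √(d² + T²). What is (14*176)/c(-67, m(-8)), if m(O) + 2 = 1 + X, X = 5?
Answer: 2112/2573 + 1408*√4505/2573 ≈ 37.550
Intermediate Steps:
m(O) = 4 (m(O) = -2 + (1 + 5) = -2 + 6 = 4)
c(d, T) = -3/2 + √(T² + d²) (c(d, T) = -3/2 + √(d² + T²) = -3/2 + √(T² + d²))
(14*176)/c(-67, m(-8)) = (14*176)/(-3/2 + √(4² + (-67)²)) = 2464/(-3/2 + √(16 + 4489)) = 2464/(-3/2 + √4505)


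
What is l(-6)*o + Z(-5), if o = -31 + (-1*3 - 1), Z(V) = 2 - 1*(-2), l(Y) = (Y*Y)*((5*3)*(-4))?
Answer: 75604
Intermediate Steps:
l(Y) = -60*Y**2 (l(Y) = Y**2*(15*(-4)) = Y**2*(-60) = -60*Y**2)
Z(V) = 4 (Z(V) = 2 + 2 = 4)
o = -35 (o = -31 + (-3 - 1) = -31 - 4 = -35)
l(-6)*o + Z(-5) = -60*(-6)**2*(-35) + 4 = -60*36*(-35) + 4 = -2160*(-35) + 4 = 75600 + 4 = 75604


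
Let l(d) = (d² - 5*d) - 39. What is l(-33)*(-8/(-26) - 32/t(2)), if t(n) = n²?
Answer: -121500/13 ≈ -9346.2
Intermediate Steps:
l(d) = -39 + d² - 5*d
l(-33)*(-8/(-26) - 32/t(2)) = (-39 + (-33)² - 5*(-33))*(-8/(-26) - 32/(2²)) = (-39 + 1089 + 165)*(-8*(-1/26) - 32/4) = 1215*(4/13 - 32*¼) = 1215*(4/13 - 8) = 1215*(-100/13) = -121500/13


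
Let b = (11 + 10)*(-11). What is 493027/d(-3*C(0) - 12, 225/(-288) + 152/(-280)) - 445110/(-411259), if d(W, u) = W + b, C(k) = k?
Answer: -202653629263/99935937 ≈ -2027.8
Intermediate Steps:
b = -231 (b = 21*(-11) = -231)
d(W, u) = -231 + W (d(W, u) = W - 231 = -231 + W)
493027/d(-3*C(0) - 12, 225/(-288) + 152/(-280)) - 445110/(-411259) = 493027/(-231 + (-3*0 - 12)) - 445110/(-411259) = 493027/(-231 + (0 - 12)) - 445110*(-1/411259) = 493027/(-231 - 12) + 445110/411259 = 493027/(-243) + 445110/411259 = 493027*(-1/243) + 445110/411259 = -493027/243 + 445110/411259 = -202653629263/99935937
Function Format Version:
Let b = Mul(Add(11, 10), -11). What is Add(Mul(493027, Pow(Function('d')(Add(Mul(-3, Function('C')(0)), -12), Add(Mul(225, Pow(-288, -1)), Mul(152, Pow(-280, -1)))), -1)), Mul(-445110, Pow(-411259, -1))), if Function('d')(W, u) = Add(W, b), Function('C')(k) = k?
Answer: Rational(-202653629263, 99935937) ≈ -2027.8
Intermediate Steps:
b = -231 (b = Mul(21, -11) = -231)
Function('d')(W, u) = Add(-231, W) (Function('d')(W, u) = Add(W, -231) = Add(-231, W))
Add(Mul(493027, Pow(Function('d')(Add(Mul(-3, Function('C')(0)), -12), Add(Mul(225, Pow(-288, -1)), Mul(152, Pow(-280, -1)))), -1)), Mul(-445110, Pow(-411259, -1))) = Add(Mul(493027, Pow(Add(-231, Add(Mul(-3, 0), -12)), -1)), Mul(-445110, Pow(-411259, -1))) = Add(Mul(493027, Pow(Add(-231, Add(0, -12)), -1)), Mul(-445110, Rational(-1, 411259))) = Add(Mul(493027, Pow(Add(-231, -12), -1)), Rational(445110, 411259)) = Add(Mul(493027, Pow(-243, -1)), Rational(445110, 411259)) = Add(Mul(493027, Rational(-1, 243)), Rational(445110, 411259)) = Add(Rational(-493027, 243), Rational(445110, 411259)) = Rational(-202653629263, 99935937)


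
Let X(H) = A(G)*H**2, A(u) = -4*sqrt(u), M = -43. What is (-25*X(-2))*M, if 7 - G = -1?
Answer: -34400*sqrt(2) ≈ -48649.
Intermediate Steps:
G = 8 (G = 7 - 1*(-1) = 7 + 1 = 8)
X(H) = -8*sqrt(2)*H**2 (X(H) = (-8*sqrt(2))*H**2 = -8*sqrt(2)*H**2)
(-25*X(-2))*M = -(-200)*sqrt(2)*(-2)**2*(-43) = -(-200)*sqrt(2)*4*(-43) = -(-800)*sqrt(2)*(-43) = (800*sqrt(2))*(-43) = -34400*sqrt(2)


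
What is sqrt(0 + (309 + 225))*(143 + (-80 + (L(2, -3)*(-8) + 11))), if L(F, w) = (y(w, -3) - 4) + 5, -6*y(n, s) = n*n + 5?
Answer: 254*sqrt(534)/3 ≈ 1956.5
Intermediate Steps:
y(n, s) = -5/6 - n**2/6 (y(n, s) = -(n*n + 5)/6 = -(n**2 + 5)/6 = -(5 + n**2)/6 = -5/6 - n**2/6)
L(F, w) = 1/6 - w**2/6 (L(F, w) = ((-5/6 - w**2/6) - 4) + 5 = (-29/6 - w**2/6) + 5 = 1/6 - w**2/6)
sqrt(0 + (309 + 225))*(143 + (-80 + (L(2, -3)*(-8) + 11))) = sqrt(0 + (309 + 225))*(143 + (-80 + ((1/6 - 1/6*(-3)**2)*(-8) + 11))) = sqrt(0 + 534)*(143 + (-80 + ((1/6 - 1/6*9)*(-8) + 11))) = sqrt(534)*(143 + (-80 + ((1/6 - 3/2)*(-8) + 11))) = sqrt(534)*(143 + (-80 + (-4/3*(-8) + 11))) = sqrt(534)*(143 + (-80 + (32/3 + 11))) = sqrt(534)*(143 + (-80 + 65/3)) = sqrt(534)*(143 - 175/3) = sqrt(534)*(254/3) = 254*sqrt(534)/3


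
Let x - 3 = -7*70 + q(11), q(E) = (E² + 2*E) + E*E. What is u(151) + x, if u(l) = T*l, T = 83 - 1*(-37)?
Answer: 17897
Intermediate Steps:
q(E) = 2*E + 2*E² (q(E) = (E² + 2*E) + E² = 2*E + 2*E²)
T = 120 (T = 83 + 37 = 120)
u(l) = 120*l
x = -223 (x = 3 + (-7*70 + 2*11*(1 + 11)) = 3 + (-490 + 2*11*12) = 3 + (-490 + 264) = 3 - 226 = -223)
u(151) + x = 120*151 - 223 = 18120 - 223 = 17897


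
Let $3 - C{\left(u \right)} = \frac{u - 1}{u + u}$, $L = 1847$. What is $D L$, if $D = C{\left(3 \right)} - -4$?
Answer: $\frac{36940}{3} \approx 12313.0$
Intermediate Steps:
$C{\left(u \right)} = 3 - \frac{-1 + u}{2 u}$ ($C{\left(u \right)} = 3 - \frac{u - 1}{u + u} = 3 - \frac{-1 + u}{2 u}$)
$D = \frac{20}{3}$ ($D = \frac{1 + 5 \cdot 3}{2 \cdot 3} - -4 = \frac{1}{2} \cdot \frac{1}{3} \left(1 + 15\right) + 4 = \frac{1}{2} \cdot \frac{1}{3} \cdot 16 + 4 = \frac{8}{3} + 4 = \frac{20}{3} \approx 6.6667$)
$D L = \frac{20}{3} \cdot 1847 = \frac{36940}{3}$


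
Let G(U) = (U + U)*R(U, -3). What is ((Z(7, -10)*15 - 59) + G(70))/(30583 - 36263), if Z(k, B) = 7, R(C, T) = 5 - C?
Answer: 4527/2840 ≈ 1.5940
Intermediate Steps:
G(U) = 2*U*(5 - U) (G(U) = (U + U)*(5 - U) = (2*U)*(5 - U) = 2*U*(5 - U))
((Z(7, -10)*15 - 59) + G(70))/(30583 - 36263) = ((7*15 - 59) + 2*70*(5 - 1*70))/(30583 - 36263) = ((105 - 59) + 2*70*(5 - 70))/(-5680) = (46 + 2*70*(-65))*(-1/5680) = (46 - 9100)*(-1/5680) = -9054*(-1/5680) = 4527/2840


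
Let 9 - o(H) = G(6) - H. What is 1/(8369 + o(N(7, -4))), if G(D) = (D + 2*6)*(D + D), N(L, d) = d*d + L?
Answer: 1/8185 ≈ 0.00012217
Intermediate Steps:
N(L, d) = L + d² (N(L, d) = d² + L = L + d²)
G(D) = 2*D*(12 + D) (G(D) = (D + 12)*(2*D) = (12 + D)*(2*D) = 2*D*(12 + D))
o(H) = -207 + H (o(H) = 9 - (2*6*(12 + 6) - H) = 9 - (2*6*18 - H) = 9 - (216 - H) = 9 + (-216 + H) = -207 + H)
1/(8369 + o(N(7, -4))) = 1/(8369 + (-207 + (7 + (-4)²))) = 1/(8369 + (-207 + (7 + 16))) = 1/(8369 + (-207 + 23)) = 1/(8369 - 184) = 1/8185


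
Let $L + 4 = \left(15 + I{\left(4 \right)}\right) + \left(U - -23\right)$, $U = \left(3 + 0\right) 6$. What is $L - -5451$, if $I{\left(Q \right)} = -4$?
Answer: $5499$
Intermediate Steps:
$U = 18$ ($U = 3 \cdot 6 = 18$)
$L = 48$ ($L = -4 + \left(\left(15 - 4\right) + \left(18 - -23\right)\right) = -4 + \left(11 + \left(18 + 23\right)\right) = -4 + \left(11 + 41\right) = -4 + 52 = 48$)
$L - -5451 = 48 - -5451 = 48 + 5451 = 5499$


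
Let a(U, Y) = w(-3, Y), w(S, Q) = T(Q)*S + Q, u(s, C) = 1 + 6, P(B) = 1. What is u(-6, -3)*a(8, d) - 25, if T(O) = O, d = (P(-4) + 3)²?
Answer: -249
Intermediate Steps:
u(s, C) = 7
d = 16 (d = (1 + 3)² = 4² = 16)
w(S, Q) = Q + Q*S (w(S, Q) = Q*S + Q = Q + Q*S)
a(U, Y) = -2*Y (a(U, Y) = Y*(1 - 3) = Y*(-2) = -2*Y)
u(-6, -3)*a(8, d) - 25 = 7*(-2*16) - 25 = 7*(-32) - 25 = -224 - 25 = -249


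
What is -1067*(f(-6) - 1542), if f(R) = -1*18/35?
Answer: 57605196/35 ≈ 1.6459e+6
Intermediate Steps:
f(R) = -18/35 (f(R) = -18*1/35 = -18/35)
-1067*(f(-6) - 1542) = -1067*(-18/35 - 1542) = -1067*(-53988/35) = 57605196/35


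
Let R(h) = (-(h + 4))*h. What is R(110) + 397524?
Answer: 384984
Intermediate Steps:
R(h) = h*(-4 - h) (R(h) = (-(4 + h))*h = (-4 - h)*h = h*(-4 - h))
R(110) + 397524 = -1*110*(4 + 110) + 397524 = -1*110*114 + 397524 = -12540 + 397524 = 384984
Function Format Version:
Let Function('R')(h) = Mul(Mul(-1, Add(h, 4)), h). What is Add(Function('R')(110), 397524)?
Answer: 384984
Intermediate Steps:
Function('R')(h) = Mul(h, Add(-4, Mul(-1, h))) (Function('R')(h) = Mul(Mul(-1, Add(4, h)), h) = Mul(Add(-4, Mul(-1, h)), h) = Mul(h, Add(-4, Mul(-1, h))))
Add(Function('R')(110), 397524) = Add(Mul(-1, 110, Add(4, 110)), 397524) = Add(Mul(-1, 110, 114), 397524) = Add(-12540, 397524) = 384984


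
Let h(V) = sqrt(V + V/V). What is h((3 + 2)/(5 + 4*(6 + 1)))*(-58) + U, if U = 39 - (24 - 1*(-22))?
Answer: -7 - 58*sqrt(1254)/33 ≈ -69.239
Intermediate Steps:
U = -7 (U = 39 - (24 + 22) = 39 - 1*46 = 39 - 46 = -7)
h(V) = sqrt(1 + V) (h(V) = sqrt(V + 1) = sqrt(1 + V))
h((3 + 2)/(5 + 4*(6 + 1)))*(-58) + U = sqrt(1 + (3 + 2)/(5 + 4*(6 + 1)))*(-58) - 7 = sqrt(1 + 5/(5 + 4*7))*(-58) - 7 = sqrt(1 + 5/(5 + 28))*(-58) - 7 = sqrt(1 + 5/33)*(-58) - 7 = sqrt(38/33)*(-58) - 7 = (sqrt(1254)/33)*(-58) - 7 = -58*sqrt(1254)/33 - 7 = -7 - 58*sqrt(1254)/33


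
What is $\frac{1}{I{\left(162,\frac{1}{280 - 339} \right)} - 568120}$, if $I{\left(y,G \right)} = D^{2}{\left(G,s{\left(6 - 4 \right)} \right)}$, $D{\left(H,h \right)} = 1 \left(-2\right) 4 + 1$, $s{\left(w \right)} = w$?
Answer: $- \frac{1}{568071} \approx -1.7603 \cdot 10^{-6}$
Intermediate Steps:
$D{\left(H,h \right)} = -7$ ($D{\left(H,h \right)} = \left(-2\right) 4 + 1 = -8 + 1 = -7$)
$I{\left(y,G \right)} = 49$ ($I{\left(y,G \right)} = \left(-7\right)^{2} = 49$)
$\frac{1}{I{\left(162,\frac{1}{280 - 339} \right)} - 568120} = \frac{1}{49 - 568120} = \frac{1}{-568071} = - \frac{1}{568071}$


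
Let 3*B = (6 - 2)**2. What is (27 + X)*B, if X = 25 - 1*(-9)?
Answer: 976/3 ≈ 325.33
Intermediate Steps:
X = 34 (X = 25 + 9 = 34)
B = 16/3 (B = (6 - 2)**2/3 = (1/3)*4**2 = (1/3)*16 = 16/3 ≈ 5.3333)
(27 + X)*B = (27 + 34)*(16/3) = 61*(16/3) = 976/3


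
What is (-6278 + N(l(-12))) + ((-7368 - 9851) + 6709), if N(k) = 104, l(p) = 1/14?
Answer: -16684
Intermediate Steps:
l(p) = 1/14
(-6278 + N(l(-12))) + ((-7368 - 9851) + 6709) = (-6278 + 104) + ((-7368 - 9851) + 6709) = -6174 + (-17219 + 6709) = -6174 - 10510 = -16684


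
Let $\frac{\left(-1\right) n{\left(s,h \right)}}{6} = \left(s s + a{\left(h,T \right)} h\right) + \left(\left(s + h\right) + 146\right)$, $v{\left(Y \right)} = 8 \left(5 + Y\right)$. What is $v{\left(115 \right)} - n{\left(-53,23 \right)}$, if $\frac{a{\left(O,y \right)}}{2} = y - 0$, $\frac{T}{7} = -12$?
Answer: $-4674$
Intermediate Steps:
$T = -84$ ($T = 7 \left(-12\right) = -84$)
$a{\left(O,y \right)} = 2 y$ ($a{\left(O,y \right)} = 2 \left(y - 0\right) = 2 \left(y + 0\right) = 2 y$)
$v{\left(Y \right)} = 40 + 8 Y$
$n{\left(s,h \right)} = -876 - 6 s - 6 s^{2} + 1002 h$ ($n{\left(s,h \right)} = - 6 \left(\left(s s + 2 \left(-84\right) h\right) + \left(\left(s + h\right) + 146\right)\right) = - 6 \left(\left(s^{2} - 168 h\right) + \left(\left(h + s\right) + 146\right)\right) = - 6 \left(\left(s^{2} - 168 h\right) + \left(146 + h + s\right)\right) = - 6 \left(146 + s + s^{2} - 167 h\right) = -876 - 6 s - 6 s^{2} + 1002 h$)
$v{\left(115 \right)} - n{\left(-53,23 \right)} = \left(40 + 8 \cdot 115\right) - \left(-876 - -318 - 6 \left(-53\right)^{2} + 1002 \cdot 23\right) = \left(40 + 920\right) - \left(-876 + 318 - 16854 + 23046\right) = 960 - \left(-876 + 318 - 16854 + 23046\right) = 960 - 5634 = -4674$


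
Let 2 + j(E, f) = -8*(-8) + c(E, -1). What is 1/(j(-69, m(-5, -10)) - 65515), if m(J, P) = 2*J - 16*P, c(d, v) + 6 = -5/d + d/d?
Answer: -69/4516597 ≈ -1.5277e-5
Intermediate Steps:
c(d, v) = -5 - 5/d (c(d, v) = -6 + (-5/d + d/d) = -6 + (-5/d + 1) = -6 + (1 - 5/d) = -5 - 5/d)
m(J, P) = -16*P + 2*J
j(E, f) = 57 - 5/E (j(E, f) = -2 + (-8*(-8) + (-5 - 5/E)) = -2 + (64 + (-5 - 5/E)) = -2 + (59 - 5/E) = 57 - 5/E)
1/(j(-69, m(-5, -10)) - 65515) = 1/((57 - 5/(-69)) - 65515) = 1/((57 - 5*(-1/69)) - 65515) = 1/((57 + 5/69) - 65515) = 1/(3938/69 - 65515) = 1/(-4516597/69) = -69/4516597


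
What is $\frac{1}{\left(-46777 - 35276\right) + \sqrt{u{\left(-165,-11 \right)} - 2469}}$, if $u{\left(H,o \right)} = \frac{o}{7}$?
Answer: $- \frac{574371}{47128880957} - \frac{i \sqrt{121058}}{47128880957} \approx -1.2187 \cdot 10^{-5} - 7.3826 \cdot 10^{-9} i$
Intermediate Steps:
$u{\left(H,o \right)} = \frac{o}{7}$ ($u{\left(H,o \right)} = o \frac{1}{7} = \frac{o}{7}$)
$\frac{1}{\left(-46777 - 35276\right) + \sqrt{u{\left(-165,-11 \right)} - 2469}} = \frac{1}{\left(-46777 - 35276\right) + \sqrt{\frac{1}{7} \left(-11\right) - 2469}} = \frac{1}{-82053 + \sqrt{- \frac{11}{7} - 2469}} = \frac{1}{-82053 + \sqrt{- \frac{17294}{7}}} = \frac{1}{-82053 + \frac{i \sqrt{121058}}{7}}$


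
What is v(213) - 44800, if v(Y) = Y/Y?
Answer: -44799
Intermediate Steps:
v(Y) = 1
v(213) - 44800 = 1 - 44800 = -44799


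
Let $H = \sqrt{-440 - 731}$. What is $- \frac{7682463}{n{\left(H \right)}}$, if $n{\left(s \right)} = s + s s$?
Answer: $\frac{7682463 \sqrt{1171}}{1171 \left(\sqrt{1171} - i\right)} \approx 6555.0 + 191.56 i$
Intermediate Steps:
$H = i \sqrt{1171}$ ($H = \sqrt{-1171} = i \sqrt{1171} \approx 34.22 i$)
$n{\left(s \right)} = s + s^{2}$
$- \frac{7682463}{n{\left(H \right)}} = - \frac{7682463}{i \sqrt{1171} \left(1 + i \sqrt{1171}\right)} = - 7682463 \left(- \frac{i \sqrt{1171}}{1171 \left(1 + i \sqrt{1171}\right)}\right) = \frac{7682463 i \sqrt{1171}}{1171 \left(1 + i \sqrt{1171}\right)}$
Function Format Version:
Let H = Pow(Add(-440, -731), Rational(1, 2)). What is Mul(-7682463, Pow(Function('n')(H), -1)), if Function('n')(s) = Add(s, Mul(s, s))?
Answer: Mul(Rational(7682463, 1171), Pow(1171, Rational(1, 2)), Pow(Add(Pow(1171, Rational(1, 2)), Mul(-1, I)), -1)) ≈ Add(6555.0, Mul(191.56, I))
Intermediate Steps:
H = Mul(I, Pow(1171, Rational(1, 2))) (H = Pow(-1171, Rational(1, 2)) = Mul(I, Pow(1171, Rational(1, 2))) ≈ Mul(34.220, I))
Function('n')(s) = Add(s, Pow(s, 2))
Mul(-7682463, Pow(Function('n')(H), -1)) = Mul(-7682463, Pow(Mul(Mul(I, Pow(1171, Rational(1, 2))), Add(1, Mul(I, Pow(1171, Rational(1, 2))))), -1)) = Mul(-7682463, Pow(Mul(I, Pow(1171, Rational(1, 2)), Add(1, Mul(I, Pow(1171, Rational(1, 2))))), -1)) = Mul(-7682463, Mul(Rational(-1, 1171), I, Pow(1171, Rational(1, 2)), Pow(Add(1, Mul(I, Pow(1171, Rational(1, 2)))), -1))) = Mul(Rational(7682463, 1171), I, Pow(1171, Rational(1, 2)), Pow(Add(1, Mul(I, Pow(1171, Rational(1, 2)))), -1))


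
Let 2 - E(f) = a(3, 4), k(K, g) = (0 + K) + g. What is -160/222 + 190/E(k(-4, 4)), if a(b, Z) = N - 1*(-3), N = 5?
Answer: -3595/111 ≈ -32.387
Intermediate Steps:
k(K, g) = K + g
a(b, Z) = 8 (a(b, Z) = 5 - 1*(-3) = 5 + 3 = 8)
E(f) = -6 (E(f) = 2 - 1*8 = 2 - 8 = -6)
-160/222 + 190/E(k(-4, 4)) = -160/222 + 190/(-6) = -160*1/222 + 190*(-⅙) = -80/111 - 95/3 = -3595/111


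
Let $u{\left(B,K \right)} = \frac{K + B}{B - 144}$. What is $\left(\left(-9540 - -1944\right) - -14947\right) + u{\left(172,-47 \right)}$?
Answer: $\frac{205953}{28} \approx 7355.5$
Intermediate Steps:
$u{\left(B,K \right)} = \frac{B + K}{-144 + B}$
$\left(\left(-9540 - -1944\right) - -14947\right) + u{\left(172,-47 \right)} = \left(\left(-9540 - -1944\right) - -14947\right) + \frac{172 - 47}{-144 + 172} = \left(\left(-9540 + 1944\right) + 14947\right) + \frac{1}{28} \cdot 125 = \left(-7596 + 14947\right) + \frac{1}{28} \cdot 125 = 7351 + \frac{125}{28} = \frac{205953}{28}$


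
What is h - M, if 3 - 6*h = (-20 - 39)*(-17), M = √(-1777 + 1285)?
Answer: -500/3 - 2*I*√123 ≈ -166.67 - 22.181*I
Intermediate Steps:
M = 2*I*√123 (M = √(-492) = 2*I*√123 ≈ 22.181*I)
h = -500/3 (h = ½ - (-20 - 39)*(-17)/6 = ½ - (-59)*(-17)/6 = ½ - ⅙*1003 = ½ - 1003/6 = -500/3 ≈ -166.67)
h - M = -500/3 - 2*I*√123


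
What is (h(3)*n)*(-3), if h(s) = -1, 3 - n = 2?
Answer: 3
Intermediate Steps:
n = 1 (n = 3 - 1*2 = 3 - 2 = 1)
(h(3)*n)*(-3) = -1*1*(-3) = -1*(-3) = 3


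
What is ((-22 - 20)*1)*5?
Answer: -210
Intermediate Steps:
((-22 - 20)*1)*5 = -42*1*5 = -42*5 = -210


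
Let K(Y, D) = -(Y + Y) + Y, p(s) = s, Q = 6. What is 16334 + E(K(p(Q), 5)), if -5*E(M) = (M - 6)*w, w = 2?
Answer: 81694/5 ≈ 16339.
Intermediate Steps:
K(Y, D) = -Y (K(Y, D) = -2*Y + Y = -Y)
E(M) = 12/5 - 2*M/5 (E(M) = -(M - 6)*2/5 = -(-6 + M)*2/5 = -(-12 + 2*M)/5 = 12/5 - 2*M/5)
16334 + E(K(p(Q), 5)) = 16334 + (12/5 - (-2)*6/5) = 16334 + (12/5 - ⅖*(-6)) = 16334 + (12/5 + 12/5) = 16334 + 24/5 = 81694/5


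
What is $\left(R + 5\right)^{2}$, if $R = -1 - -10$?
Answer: $196$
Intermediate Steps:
$R = 9$ ($R = -1 + 10 = 9$)
$\left(R + 5\right)^{2} = \left(9 + 5\right)^{2} = 14^{2} = 196$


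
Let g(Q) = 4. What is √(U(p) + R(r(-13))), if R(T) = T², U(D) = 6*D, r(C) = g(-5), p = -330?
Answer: 2*I*√491 ≈ 44.317*I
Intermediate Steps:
r(C) = 4
√(U(p) + R(r(-13))) = √(6*(-330) + 4²) = √(-1980 + 16) = √(-1964) = 2*I*√491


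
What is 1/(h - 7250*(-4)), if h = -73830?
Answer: -1/44830 ≈ -2.2306e-5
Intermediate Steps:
1/(h - 7250*(-4)) = 1/(-73830 - 7250*(-4)) = 1/(-73830 + 29000) = 1/(-44830) = -1/44830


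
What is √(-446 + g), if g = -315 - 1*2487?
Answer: 4*I*√203 ≈ 56.991*I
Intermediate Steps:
g = -2802 (g = -315 - 2487 = -2802)
√(-446 + g) = √(-446 - 2802) = √(-3248) = 4*I*√203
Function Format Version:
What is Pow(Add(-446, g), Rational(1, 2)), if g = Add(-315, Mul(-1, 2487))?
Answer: Mul(4, I, Pow(203, Rational(1, 2))) ≈ Mul(56.991, I)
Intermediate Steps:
g = -2802 (g = Add(-315, -2487) = -2802)
Pow(Add(-446, g), Rational(1, 2)) = Pow(Add(-446, -2802), Rational(1, 2)) = Pow(-3248, Rational(1, 2)) = Mul(4, I, Pow(203, Rational(1, 2)))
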